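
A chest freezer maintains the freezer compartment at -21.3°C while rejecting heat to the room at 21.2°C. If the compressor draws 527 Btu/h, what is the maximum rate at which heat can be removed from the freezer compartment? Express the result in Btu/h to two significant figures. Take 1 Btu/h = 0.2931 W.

In absolute terms T_C = 251.85 K and T_H = 294.35 K, so ΔT = 42.50 K.
COP_Carnot = T_C/ΔT = 251.85/42.50 = 5.926.
Q̇_max = COP_Carnot × Ẇ = 5.926 × 527.0 Btu/h = 3123 Btu/h.

3100 Btu/h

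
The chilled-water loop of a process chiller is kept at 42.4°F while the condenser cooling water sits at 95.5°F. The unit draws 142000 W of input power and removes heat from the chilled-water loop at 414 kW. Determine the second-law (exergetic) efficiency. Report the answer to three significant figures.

0.308

Converting, Q̇_C = 414.0 kW = 414000 W, so COP_actual = Q̇_C/Ẇ = 414000/142000 = 2.915.
In absolute terms T_C = 278.93 K and T_H = 308.43 K, so ΔT = 29.50 K.
COP_Carnot = T_C/ΔT = 278.93/29.50 = 9.455.
η_II = COP_actual/COP_Carnot = 2.915/9.455 = 0.3083.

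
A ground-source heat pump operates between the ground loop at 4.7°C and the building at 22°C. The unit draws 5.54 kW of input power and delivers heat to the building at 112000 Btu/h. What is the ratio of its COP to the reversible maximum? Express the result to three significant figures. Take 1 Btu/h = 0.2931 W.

0.347

Converting, Q̇_H = 112000 Btu/h = 32.83 kW, so COP_actual = Q̇_H/Ẇ = 32.83/5.540 = 5.925.
In absolute terms T_C = 277.85 K and T_H = 295.15 K, so ΔT = 17.30 K.
COP_Carnot = T_H/ΔT = 295.15/17.30 = 17.06.
η_II = COP_actual/COP_Carnot = 5.925/17.06 = 0.3473.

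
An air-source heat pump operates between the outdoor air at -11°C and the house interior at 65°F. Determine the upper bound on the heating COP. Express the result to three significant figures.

9.94

In absolute terms T_C = 262.15 K and T_H = 291.48 K, so ΔT = 29.33 K.
For a reversible cycle, COP_Carnot = T_H/ΔT = 291.48/29.33 = 9.937.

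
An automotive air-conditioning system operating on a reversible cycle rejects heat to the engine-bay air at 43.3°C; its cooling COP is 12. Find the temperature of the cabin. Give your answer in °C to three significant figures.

19.0 °C

For a Carnot refrigerator COP_R = T_C/(T_H − T_C), so T_C = COP·T_H/(1 + COP).
With T_H = 316.45 K, T_C = 12 × 316.45/13.00 = 292.11 K.
Converting, 292.11 K = 18.96°C.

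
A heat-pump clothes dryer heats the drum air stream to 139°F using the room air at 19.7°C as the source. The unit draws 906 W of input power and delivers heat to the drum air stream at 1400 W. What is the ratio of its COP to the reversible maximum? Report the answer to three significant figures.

COP_actual = Q̇_H/Ẇ = 1400/906.0 = 1.545.
In absolute terms T_C = 292.85 K and T_H = 332.59 K, so ΔT = 39.74 K.
COP_Carnot = T_H/ΔT = 332.59/39.74 = 8.368.
η_II = COP_actual/COP_Carnot = 1.545/8.368 = 0.1847.

0.185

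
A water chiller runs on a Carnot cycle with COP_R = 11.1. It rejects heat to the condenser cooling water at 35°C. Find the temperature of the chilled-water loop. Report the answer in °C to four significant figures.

9.533 °C

For a Carnot refrigerator COP_R = T_C/(T_H − T_C), so T_C = COP·T_H/(1 + COP).
With T_H = 308.15 K, T_C = 11.1 × 308.15/12.10 = 282.68 K.
Converting, 282.68 K = 9.53°C.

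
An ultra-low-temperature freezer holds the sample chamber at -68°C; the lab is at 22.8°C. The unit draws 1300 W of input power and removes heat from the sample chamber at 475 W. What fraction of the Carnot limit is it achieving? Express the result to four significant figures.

0.1617

COP_actual = Q̇_C/Ẇ = 475.0/1300 = 0.3654.
In absolute terms T_C = 205.15 K and T_H = 295.95 K, so ΔT = 90.80 K.
COP_Carnot = T_C/ΔT = 205.15/90.80 = 2.259.
η_II = COP_actual/COP_Carnot = 0.3654/2.259 = 0.1617.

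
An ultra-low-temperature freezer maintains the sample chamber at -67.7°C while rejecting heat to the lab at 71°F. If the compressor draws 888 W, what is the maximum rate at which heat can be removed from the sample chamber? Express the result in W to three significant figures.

In absolute terms T_C = 205.45 K and T_H = 294.82 K, so ΔT = 89.37 K.
COP_Carnot = T_C/ΔT = 205.45/89.37 = 2.299.
Q̇_max = COP_Carnot × Ẇ = 2.299 × 888.0 W = 2041 W.

2040 W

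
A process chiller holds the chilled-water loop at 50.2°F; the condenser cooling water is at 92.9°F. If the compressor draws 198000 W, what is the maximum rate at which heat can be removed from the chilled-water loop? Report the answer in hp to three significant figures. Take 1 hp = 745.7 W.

In absolute terms T_C = 283.26 K and T_H = 306.98 K, so ΔT = 23.72 K.
COP_Carnot = T_C/ΔT = 283.26/23.72 = 11.94.
Q̇_max = COP_Carnot × Ẇ = 11.94 × 198000 W = 2364000 W = 3171 hp.

3170 hp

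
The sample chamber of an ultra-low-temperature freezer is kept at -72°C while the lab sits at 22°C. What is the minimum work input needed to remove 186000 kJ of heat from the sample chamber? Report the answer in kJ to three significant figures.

In absolute terms T_C = 201.15 K and T_H = 295.15 K, so ΔT = 94.00 K.
The reversible limit is COP_R = T_C/ΔT = 2.140, so W_min = Q_C/COP = Q_C·ΔT/T_C.
W_min = 186000 × 94.00/201.15 = 86920 kJ.

86900 kJ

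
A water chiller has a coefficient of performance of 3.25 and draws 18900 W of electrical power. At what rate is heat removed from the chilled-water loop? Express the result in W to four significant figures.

Q̇_C = COP × Ẇ = 3.25 × 18900 = 61430 W.

61430 W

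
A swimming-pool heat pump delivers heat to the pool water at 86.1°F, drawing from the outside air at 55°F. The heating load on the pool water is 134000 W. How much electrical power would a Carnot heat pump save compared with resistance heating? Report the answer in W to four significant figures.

126400 W

In absolute terms T_C = 285.93 K and T_H = 303.21 K, so ΔT = 17.28 K.
COP_Carnot = T_H/ΔT = 303.21/17.28 = 17.55.
Resistance heating needs Ẇ_res = Q̇_H = 134000 W; the reversible heat pump needs only Ẇ_hp = Q̇_H/COP = 7636 W.
Saving = 134000 − 7636 = 126400 W.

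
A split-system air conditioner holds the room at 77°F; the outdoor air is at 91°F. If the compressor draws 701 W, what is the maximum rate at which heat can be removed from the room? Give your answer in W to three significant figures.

In absolute terms T_C = 298.15 K and T_H = 305.93 K, so ΔT = 7.778 K.
COP_Carnot = T_C/ΔT = 298.15/7.778 = 38.33.
Q̇_max = COP_Carnot × Ẇ = 38.33 × 701.0 W = 26870 W.

26900 W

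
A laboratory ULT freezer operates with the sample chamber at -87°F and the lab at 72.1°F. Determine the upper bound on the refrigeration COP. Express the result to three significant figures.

2.34

In absolute terms T_C = 207.04 K and T_H = 295.43 K, so ΔT = 88.39 K.
For a reversible cycle, COP_Carnot = T_C/ΔT = 207.04/88.39 = 2.342.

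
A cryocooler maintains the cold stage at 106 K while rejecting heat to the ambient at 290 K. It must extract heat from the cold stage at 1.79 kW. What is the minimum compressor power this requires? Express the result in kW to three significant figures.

3.11 kW

The reservoir spacing is ΔT = 290 − 106 = 184.0 K.
COP_Carnot = T_C/ΔT = 106.00/184.0 = 0.5761.
Ẇ_min = Q̇/COP_Carnot = 1.790/0.5761 = 3.107 kW.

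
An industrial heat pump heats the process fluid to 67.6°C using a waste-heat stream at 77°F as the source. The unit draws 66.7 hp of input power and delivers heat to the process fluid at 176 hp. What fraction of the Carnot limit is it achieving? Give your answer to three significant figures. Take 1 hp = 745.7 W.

COP_actual = Q̇_H/Ẇ = 176.0/66.70 = 2.639.
In absolute terms T_C = 298.15 K and T_H = 340.75 K, so ΔT = 42.60 K.
COP_Carnot = T_H/ΔT = 340.75/42.60 = 7.999.
η_II = COP_actual/COP_Carnot = 2.639/7.999 = 0.3299.

0.330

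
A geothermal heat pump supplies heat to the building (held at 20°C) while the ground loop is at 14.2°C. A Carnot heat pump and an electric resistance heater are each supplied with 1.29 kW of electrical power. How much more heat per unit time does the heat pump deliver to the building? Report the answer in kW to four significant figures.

63.91 kW

In absolute terms T_C = 287.35 K and T_H = 293.15 K, so ΔT = 5.800 K.
COP_Carnot = T_H/ΔT = 293.15/5.800 = 50.54.
The heat pump delivers Q̇_H = COP × Ẇ = 65.20 kW; the resistance heater delivers Ẇ = 1.290 kW.
Extra = (COP − 1)·Ẇ = 63.91 kW.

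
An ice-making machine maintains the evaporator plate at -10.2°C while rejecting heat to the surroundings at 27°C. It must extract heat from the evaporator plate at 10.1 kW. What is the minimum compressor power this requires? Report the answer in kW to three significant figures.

In absolute terms T_C = 262.95 K and T_H = 300.15 K, so ΔT = 37.20 K.
COP_Carnot = T_C/ΔT = 262.95/37.20 = 7.069.
Ẇ_min = Q̇/COP_Carnot = 10.10/7.069 = 1.429 kW.

1.43 kW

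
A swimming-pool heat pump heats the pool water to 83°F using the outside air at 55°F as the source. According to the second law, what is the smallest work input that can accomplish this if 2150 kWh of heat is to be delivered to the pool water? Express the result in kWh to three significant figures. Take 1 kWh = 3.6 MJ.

In absolute terms T_C = 285.93 K and T_H = 301.48 K, so ΔT = 15.56 K.
The reversible limit is COP_HP = T_H/ΔT = 19.38, so W_min = Q_H/COP = Q_H·ΔT/T_H.
W_min = 2150 × 15.56/301.48 = 110.9 kWh.

111 kWh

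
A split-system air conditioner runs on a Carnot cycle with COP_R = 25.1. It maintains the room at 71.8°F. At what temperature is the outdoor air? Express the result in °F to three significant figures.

93.0 °F

COP_R = T_C/(T_H − T_C) gives T_H − T_C = T_C/COP.
With T_C = 295.26 K, T_H = 295.26 × (1 + 1/25.1) = 307.02 K.
Converting, 307.02 K = 92.97°F.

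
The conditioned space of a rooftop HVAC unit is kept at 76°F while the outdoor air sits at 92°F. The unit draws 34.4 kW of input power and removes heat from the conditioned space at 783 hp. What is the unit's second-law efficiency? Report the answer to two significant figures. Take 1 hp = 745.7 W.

0.51

Converting, Q̇_C = 783.0 hp = 583.9 kW, so COP_actual = Q̇_C/Ẇ = 583.9/34.40 = 16.97.
In absolute terms T_C = 297.59 K and T_H = 306.48 K, so ΔT = 8.889 K.
COP_Carnot = T_C/ΔT = 297.59/8.889 = 33.48.
η_II = COP_actual/COP_Carnot = 16.97/33.48 = 0.5070.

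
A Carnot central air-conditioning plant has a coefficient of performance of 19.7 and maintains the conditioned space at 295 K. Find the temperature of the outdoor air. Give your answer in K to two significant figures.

310 K

COP_R = T_C/(T_H − T_C) gives T_H − T_C = T_C/COP.
With T_C = 295.00 K, T_H = 295.00 × (1 + 1/19.7) = 309.97 K.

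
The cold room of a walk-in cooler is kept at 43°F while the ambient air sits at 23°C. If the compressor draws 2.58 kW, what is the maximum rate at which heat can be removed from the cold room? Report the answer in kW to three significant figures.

In absolute terms T_C = 279.26 K and T_H = 296.15 K, so ΔT = 16.89 K.
COP_Carnot = T_C/ΔT = 279.26/16.89 = 16.54.
Q̇_max = COP_Carnot × Ẇ = 16.54 × 2.580 kW = 42.66 kW.

42.7 kW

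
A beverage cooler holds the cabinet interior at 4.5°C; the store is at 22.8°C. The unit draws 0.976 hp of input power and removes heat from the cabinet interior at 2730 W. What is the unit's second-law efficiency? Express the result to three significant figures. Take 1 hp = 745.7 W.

0.247

Converting, Q̇_C = 2730 W = 3.661 hp, so COP_actual = Q̇_C/Ẇ = 3.661/0.9760 = 3.751.
In absolute terms T_C = 277.65 K and T_H = 295.95 K, so ΔT = 18.30 K.
COP_Carnot = T_C/ΔT = 277.65/18.30 = 15.17.
η_II = COP_actual/COP_Carnot = 3.751/15.17 = 0.2472.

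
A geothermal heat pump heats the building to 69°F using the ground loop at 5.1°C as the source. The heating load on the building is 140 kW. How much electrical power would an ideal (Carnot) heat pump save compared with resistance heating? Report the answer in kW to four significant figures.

In absolute terms T_C = 278.25 K and T_H = 293.71 K, so ΔT = 15.46 K.
COP_Carnot = T_H/ΔT = 293.71/15.46 = 19.00.
Resistance heating needs Ẇ_res = Q̇_H = 140.0 kW; the reversible heat pump needs only Ẇ_hp = Q̇_H/COP = 7.367 kW.
Saving = 140.0 − 7.367 = 132.6 kW.

132.6 kW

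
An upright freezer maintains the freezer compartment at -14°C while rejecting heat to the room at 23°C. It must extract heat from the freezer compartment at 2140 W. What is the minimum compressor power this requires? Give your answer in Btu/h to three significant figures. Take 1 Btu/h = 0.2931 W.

In absolute terms T_C = 259.15 K and T_H = 296.15 K, so ΔT = 37.00 K.
COP_Carnot = T_C/ΔT = 259.15/37.00 = 7.004.
Ẇ_min = Q̇/COP_Carnot = 2140/7.004 = 305.5 W = 1042 Btu/h.

1040 Btu/h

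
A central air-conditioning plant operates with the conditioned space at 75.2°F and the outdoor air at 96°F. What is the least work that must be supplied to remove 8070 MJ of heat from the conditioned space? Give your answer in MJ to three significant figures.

In absolute terms T_C = 297.15 K and T_H = 308.71 K, so ΔT = 11.56 K.
The reversible limit is COP_R = T_C/ΔT = 25.71, so W_min = Q_C/COP = Q_C·ΔT/T_C.
W_min = 8070 × 11.56/297.15 = 313.8 MJ.

314 MJ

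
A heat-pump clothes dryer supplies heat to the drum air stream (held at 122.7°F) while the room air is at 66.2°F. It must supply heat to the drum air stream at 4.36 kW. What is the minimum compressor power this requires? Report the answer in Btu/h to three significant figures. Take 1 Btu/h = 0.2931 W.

1440 Btu/h

In absolute terms T_C = 292.15 K and T_H = 323.54 K, so ΔT = 31.39 K.
COP_Carnot = T_H/ΔT = 323.54/31.39 = 10.31.
Ẇ_min = Q̇/COP_Carnot = 4.360/10.31 = 0.4230 kW = 1443 Btu/h.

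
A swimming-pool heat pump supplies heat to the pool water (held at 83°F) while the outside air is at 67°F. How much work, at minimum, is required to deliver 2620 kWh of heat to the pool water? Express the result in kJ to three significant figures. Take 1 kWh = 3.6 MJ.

In absolute terms T_C = 292.59 K and T_H = 301.48 K, so ΔT = 8.889 K.
The reversible limit is COP_HP = T_H/ΔT = 33.92, so W_min = Q_H/COP = Q_H·ΔT/T_H.
W_min = 2620 × 8.889/301.48 = 77.25 kWh = 278100 kJ.

278000 kJ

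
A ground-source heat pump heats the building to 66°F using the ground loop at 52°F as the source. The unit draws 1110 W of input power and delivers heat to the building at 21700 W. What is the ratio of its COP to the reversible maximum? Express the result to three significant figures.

0.521

COP_actual = Q̇_H/Ẇ = 21700/1110 = 19.55.
In absolute terms T_C = 284.26 K and T_H = 292.04 K, so ΔT = 7.778 K.
COP_Carnot = T_H/ΔT = 292.04/7.778 = 37.55.
η_II = COP_actual/COP_Carnot = 19.55/37.55 = 0.5207.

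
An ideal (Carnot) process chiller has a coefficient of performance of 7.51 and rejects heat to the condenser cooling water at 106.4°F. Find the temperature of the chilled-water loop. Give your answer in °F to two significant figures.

For a Carnot refrigerator COP_R = T_C/(T_H − T_C), so T_C = COP·T_H/(1 + COP).
With T_H = 314.48 K, T_C = 7.51 × 314.48/8.510 = 277.53 K.
Converting, 277.53 K = 39.88°F.

40 °F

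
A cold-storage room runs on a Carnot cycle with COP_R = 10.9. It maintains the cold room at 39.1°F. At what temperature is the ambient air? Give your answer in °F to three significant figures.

84.9 °F

COP_R = T_C/(T_H − T_C) gives T_H − T_C = T_C/COP.
With T_C = 277.09 K, T_H = 277.09 × (1 + 1/10.9) = 302.52 K.
Converting, 302.52 K = 84.86°F.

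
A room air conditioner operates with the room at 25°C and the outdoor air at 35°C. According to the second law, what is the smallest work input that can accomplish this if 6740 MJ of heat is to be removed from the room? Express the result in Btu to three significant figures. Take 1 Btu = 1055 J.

In absolute terms T_C = 298.15 K and T_H = 308.15 K, so ΔT = 10.00 K.
The reversible limit is COP_R = T_C/ΔT = 29.82, so W_min = Q_C/COP = Q_C·ΔT/T_C.
W_min = 6740 × 10.00/298.15 = 226.1 MJ = 214300 Btu.

214000 Btu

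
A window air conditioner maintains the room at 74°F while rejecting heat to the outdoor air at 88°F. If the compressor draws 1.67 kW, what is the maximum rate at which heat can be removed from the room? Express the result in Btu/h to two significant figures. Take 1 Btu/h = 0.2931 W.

In absolute terms T_C = 296.48 K and T_H = 304.26 K, so ΔT = 7.778 K.
COP_Carnot = T_C/ΔT = 296.48/7.778 = 38.12.
Q̇_max = COP_Carnot × Ẇ = 38.12 × 1.670 kW = 63.66 kW = 217200 Btu/h.

220000 Btu/h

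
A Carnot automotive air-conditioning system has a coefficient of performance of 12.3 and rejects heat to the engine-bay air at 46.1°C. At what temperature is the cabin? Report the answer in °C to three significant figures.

For a Carnot refrigerator COP_R = T_C/(T_H − T_C), so T_C = COP·T_H/(1 + COP).
With T_H = 319.25 K, T_C = 12.3 × 319.25/13.30 = 295.25 K.
Converting, 295.25 K = 22.10°C.

22.1 °C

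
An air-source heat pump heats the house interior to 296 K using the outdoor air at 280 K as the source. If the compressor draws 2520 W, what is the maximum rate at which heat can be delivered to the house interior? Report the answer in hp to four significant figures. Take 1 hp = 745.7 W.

The reservoir spacing is ΔT = 296 − 280 = 16.00 K.
COP_Carnot = T_H/ΔT = 296.00/16.00 = 18.50.
Q̇_max = COP_Carnot × Ẇ = 18.50 × 2520 W = 46620 W = 62.52 hp.

62.52 hp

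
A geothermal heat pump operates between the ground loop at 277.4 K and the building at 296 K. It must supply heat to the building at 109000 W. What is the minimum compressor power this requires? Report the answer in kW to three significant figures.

The reservoir spacing is ΔT = 296 − 277.4 = 18.60 K.
COP_Carnot = T_H/ΔT = 296.00/18.60 = 15.91.
Ẇ_min = Q̇/COP_Carnot = 109000/15.91 = 6849 W = 6.849 kW.

6.85 kW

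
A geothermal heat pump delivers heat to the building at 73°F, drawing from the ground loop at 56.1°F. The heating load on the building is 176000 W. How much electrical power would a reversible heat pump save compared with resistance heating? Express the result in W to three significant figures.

In absolute terms T_C = 286.54 K and T_H = 295.93 K, so ΔT = 9.389 K.
COP_Carnot = T_H/ΔT = 295.93/9.389 = 31.52.
Resistance heating needs Ẇ_res = Q̇_H = 176000 W; the reversible heat pump needs only Ẇ_hp = Q̇_H/COP = 5584 W.
Saving = 176000 − 5584 = 170400 W.

170000 W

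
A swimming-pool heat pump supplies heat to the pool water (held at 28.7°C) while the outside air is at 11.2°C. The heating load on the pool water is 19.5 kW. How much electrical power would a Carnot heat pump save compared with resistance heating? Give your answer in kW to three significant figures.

In absolute terms T_C = 284.35 K and T_H = 301.85 K, so ΔT = 17.50 K.
COP_Carnot = T_H/ΔT = 301.85/17.50 = 17.25.
Resistance heating needs Ẇ_res = Q̇_H = 19.50 kW; the reversible heat pump needs only Ẇ_hp = Q̇_H/COP = 1.131 kW.
Saving = 19.50 − 1.131 = 18.37 kW.

18.4 kW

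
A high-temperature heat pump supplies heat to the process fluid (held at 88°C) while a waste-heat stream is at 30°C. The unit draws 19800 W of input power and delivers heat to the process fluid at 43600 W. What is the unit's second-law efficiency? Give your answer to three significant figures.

COP_actual = Q̇_H/Ẇ = 43600/19800 = 2.202.
In absolute terms T_C = 303.15 K and T_H = 361.15 K, so ΔT = 58.00 K.
COP_Carnot = T_H/ΔT = 361.15/58.00 = 6.227.
η_II = COP_actual/COP_Carnot = 2.202/6.227 = 0.3536.

0.354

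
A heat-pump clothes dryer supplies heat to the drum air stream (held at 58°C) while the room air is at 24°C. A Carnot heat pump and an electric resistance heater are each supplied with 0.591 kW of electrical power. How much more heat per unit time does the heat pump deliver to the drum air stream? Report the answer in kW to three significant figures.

5.17 kW

In absolute terms T_C = 297.15 K and T_H = 331.15 K, so ΔT = 34.00 K.
COP_Carnot = T_H/ΔT = 331.15/34.00 = 9.740.
The heat pump delivers Q̇_H = COP × Ẇ = 5.756 kW; the resistance heater delivers Ẇ = 0.5910 kW.
Extra = (COP − 1)·Ẇ = 5.165 kW.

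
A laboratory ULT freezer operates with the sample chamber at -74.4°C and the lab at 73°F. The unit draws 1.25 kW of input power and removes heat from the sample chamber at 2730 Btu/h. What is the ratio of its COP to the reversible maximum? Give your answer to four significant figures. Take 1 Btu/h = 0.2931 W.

0.3130

Converting, Q̇_C = 2730 Btu/h = 0.8002 kW, so COP_actual = Q̇_C/Ẇ = 0.8002/1.250 = 0.6401.
In absolute terms T_C = 198.75 K and T_H = 295.93 K, so ΔT = 97.18 K.
COP_Carnot = T_C/ΔT = 198.75/97.18 = 2.045.
η_II = COP_actual/COP_Carnot = 0.6401/2.045 = 0.3130.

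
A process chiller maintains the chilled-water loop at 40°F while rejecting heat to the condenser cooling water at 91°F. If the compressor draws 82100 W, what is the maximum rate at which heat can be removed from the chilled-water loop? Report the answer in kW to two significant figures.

In absolute terms T_C = 277.59 K and T_H = 305.93 K, so ΔT = 28.33 K.
COP_Carnot = T_C/ΔT = 277.59/28.33 = 9.797.
Q̇_max = COP_Carnot × Ẇ = 9.797 × 82100 W = 804400 W = 804.4 kW.

800 kW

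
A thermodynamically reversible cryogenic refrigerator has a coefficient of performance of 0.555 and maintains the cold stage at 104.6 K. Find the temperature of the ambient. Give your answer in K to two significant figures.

290 K

COP_R = T_C/(T_H − T_C) gives T_H − T_C = T_C/COP.
With T_C = 104.60 K, T_H = 104.60 × (1 + 1/0.555) = 293.07 K.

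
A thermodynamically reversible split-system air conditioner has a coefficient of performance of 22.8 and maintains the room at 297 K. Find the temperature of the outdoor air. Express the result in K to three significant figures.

310 K

COP_R = T_C/(T_H − T_C) gives T_H − T_C = T_C/COP.
With T_C = 297.00 K, T_H = 297.00 × (1 + 1/22.8) = 310.03 K.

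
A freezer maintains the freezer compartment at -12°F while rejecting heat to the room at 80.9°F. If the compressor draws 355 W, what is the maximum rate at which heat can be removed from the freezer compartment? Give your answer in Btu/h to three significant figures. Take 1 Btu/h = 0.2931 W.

In absolute terms T_C = 248.71 K and T_H = 300.32 K, so ΔT = 51.61 K.
COP_Carnot = T_C/ΔT = 248.71/51.61 = 4.819.
Q̇_max = COP_Carnot × Ẇ = 4.819 × 355.0 W = 1711 W = 5837 Btu/h.

5840 Btu/h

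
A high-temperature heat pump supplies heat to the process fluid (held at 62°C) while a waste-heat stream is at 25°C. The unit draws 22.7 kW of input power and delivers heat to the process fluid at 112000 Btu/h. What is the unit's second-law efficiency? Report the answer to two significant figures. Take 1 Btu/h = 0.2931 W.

Converting, Q̇_H = 112000 Btu/h = 32.83 kW, so COP_actual = Q̇_H/Ẇ = 32.83/22.70 = 1.446.
In absolute terms T_C = 298.15 K and T_H = 335.15 K, so ΔT = 37.00 K.
COP_Carnot = T_H/ΔT = 335.15/37.00 = 9.058.
η_II = COP_actual/COP_Carnot = 1.446/9.058 = 0.1597.

0.16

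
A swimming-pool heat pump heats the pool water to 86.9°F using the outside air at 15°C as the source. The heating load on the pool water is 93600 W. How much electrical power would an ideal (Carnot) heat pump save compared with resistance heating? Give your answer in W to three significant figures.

In absolute terms T_C = 288.15 K and T_H = 303.65 K, so ΔT = 15.50 K.
COP_Carnot = T_H/ΔT = 303.65/15.50 = 19.59.
Resistance heating needs Ẇ_res = Q̇_H = 93600 W; the reversible heat pump needs only Ẇ_hp = Q̇_H/COP = 4778 W.
Saving = 93600 − 4778 = 88820 W.

88800 W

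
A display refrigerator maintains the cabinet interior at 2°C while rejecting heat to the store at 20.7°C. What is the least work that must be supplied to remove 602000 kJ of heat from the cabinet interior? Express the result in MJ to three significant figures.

40.9 MJ

In absolute terms T_C = 275.15 K and T_H = 293.85 K, so ΔT = 18.70 K.
The reversible limit is COP_R = T_C/ΔT = 14.71, so W_min = Q_C/COP = Q_C·ΔT/T_C.
W_min = 602000 × 18.70/275.15 = 40910 kJ = 40.91 MJ.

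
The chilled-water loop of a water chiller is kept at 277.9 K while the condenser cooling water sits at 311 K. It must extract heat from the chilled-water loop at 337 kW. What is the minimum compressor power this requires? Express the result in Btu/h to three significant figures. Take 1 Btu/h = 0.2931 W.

137000 Btu/h

The reservoir spacing is ΔT = 311 − 277.9 = 33.10 K.
COP_Carnot = T_C/ΔT = 277.90/33.10 = 8.396.
Ẇ_min = Q̇/COP_Carnot = 337.0/8.396 = 40.14 kW = 136900 Btu/h.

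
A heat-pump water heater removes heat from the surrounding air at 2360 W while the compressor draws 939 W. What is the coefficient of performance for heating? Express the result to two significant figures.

3.5

The first law gives Q̇_H = Q̇_C + Ẇ, so the three rates are Q̇_C = 2360, Q̇_H = 3299, Ẇ = 939.0 W.
COP_HP = Q̇_H/Ẇ = 3299/939.0 = 3.513.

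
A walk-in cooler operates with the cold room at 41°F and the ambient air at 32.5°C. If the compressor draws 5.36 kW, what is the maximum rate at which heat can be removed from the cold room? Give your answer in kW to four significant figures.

In absolute terms T_C = 278.15 K and T_H = 305.65 K, so ΔT = 27.50 K.
COP_Carnot = T_C/ΔT = 278.15/27.50 = 10.11.
Q̇_max = COP_Carnot × Ẇ = 10.11 × 5.360 kW = 54.21 kW.

54.21 kW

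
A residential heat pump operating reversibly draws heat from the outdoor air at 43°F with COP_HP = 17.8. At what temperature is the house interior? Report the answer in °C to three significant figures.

22.7 °C

COP_HP = T_H/(T_H − T_C) rearranges to T_H = COP·T_C/(COP − 1).
With T_C = 279.26 K, T_H = 17.8 × 279.26/16.80 = 295.88 K.
Converting, 295.88 K = 22.73°C.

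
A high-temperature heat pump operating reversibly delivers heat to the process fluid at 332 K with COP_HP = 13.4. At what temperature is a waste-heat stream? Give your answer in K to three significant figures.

307 K

COP_HP = T_H/(T_H − T_C) gives T_H − T_C = T_H/COP.
With T_H = 332.00 K, T_C = 332.00 × (1 − 1/13.4) = 307.22 K.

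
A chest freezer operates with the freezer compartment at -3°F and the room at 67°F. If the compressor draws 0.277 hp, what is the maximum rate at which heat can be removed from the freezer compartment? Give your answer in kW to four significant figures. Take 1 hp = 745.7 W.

In absolute terms T_C = 253.71 K and T_H = 292.59 K, so ΔT = 38.89 K.
COP_Carnot = T_C/ΔT = 253.71/38.89 = 6.524.
Q̇_max = COP_Carnot × Ẇ = 6.524 × 0.2770 hp = 1.807 hp = 1.348 kW.

1.348 kW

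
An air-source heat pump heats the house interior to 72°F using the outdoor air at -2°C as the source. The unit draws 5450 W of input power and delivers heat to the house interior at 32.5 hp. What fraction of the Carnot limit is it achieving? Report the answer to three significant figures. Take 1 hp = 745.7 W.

0.365

Converting, Q̇_H = 32.50 hp = 24240 W, so COP_actual = Q̇_H/Ẇ = 24240/5450 = 4.447.
In absolute terms T_C = 271.15 K and T_H = 295.37 K, so ΔT = 24.22 K.
COP_Carnot = T_H/ΔT = 295.37/24.22 = 12.19.
η_II = COP_actual/COP_Carnot = 4.447/12.19 = 0.3647.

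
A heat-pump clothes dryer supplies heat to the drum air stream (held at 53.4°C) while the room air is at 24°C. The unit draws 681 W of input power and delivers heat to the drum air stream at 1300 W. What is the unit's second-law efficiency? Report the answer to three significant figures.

COP_actual = Q̇_H/Ẇ = 1300/681.0 = 1.909.
In absolute terms T_C = 297.15 K and T_H = 326.55 K, so ΔT = 29.40 K.
COP_Carnot = T_H/ΔT = 326.55/29.40 = 11.11.
η_II = COP_actual/COP_Carnot = 1.909/11.11 = 0.1719.

0.172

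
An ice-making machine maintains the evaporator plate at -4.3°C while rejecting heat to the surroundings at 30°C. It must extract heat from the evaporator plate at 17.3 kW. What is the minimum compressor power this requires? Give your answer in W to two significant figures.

In absolute terms T_C = 268.85 K and T_H = 303.15 K, so ΔT = 34.30 K.
COP_Carnot = T_C/ΔT = 268.85/34.30 = 7.838.
Ẇ_min = Q̇/COP_Carnot = 17.30/7.838 = 2.207 kW = 2207 W.

2200 W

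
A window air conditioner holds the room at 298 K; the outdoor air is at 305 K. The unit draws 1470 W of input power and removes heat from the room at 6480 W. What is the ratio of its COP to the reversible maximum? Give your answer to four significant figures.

0.1035

COP_actual = Q̇_C/Ẇ = 6480/1470 = 4.408.
The reservoir spacing is ΔT = 305 − 298 = 7.000 K.
COP_Carnot = T_C/ΔT = 298.00/7.000 = 42.57.
η_II = COP_actual/COP_Carnot = 4.408/42.57 = 0.1035.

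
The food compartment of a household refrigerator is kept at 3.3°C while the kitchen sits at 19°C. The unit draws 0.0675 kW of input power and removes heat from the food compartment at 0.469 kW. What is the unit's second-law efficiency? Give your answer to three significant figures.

0.395

COP_actual = Q̇_C/Ẇ = 0.4690/0.06750 = 6.948.
In absolute terms T_C = 276.45 K and T_H = 292.15 K, so ΔT = 15.70 K.
COP_Carnot = T_C/ΔT = 276.45/15.70 = 17.61.
η_II = COP_actual/COP_Carnot = 6.948/17.61 = 0.3946.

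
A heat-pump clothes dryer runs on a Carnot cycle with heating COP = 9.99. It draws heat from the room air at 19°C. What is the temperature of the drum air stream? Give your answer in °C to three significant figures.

COP_HP = T_H/(T_H − T_C) rearranges to T_H = COP·T_C/(COP − 1).
With T_C = 292.15 K, T_H = 9.99 × 292.15/8.990 = 324.65 K.
Converting, 324.65 K = 51.50°C.

51.5 °C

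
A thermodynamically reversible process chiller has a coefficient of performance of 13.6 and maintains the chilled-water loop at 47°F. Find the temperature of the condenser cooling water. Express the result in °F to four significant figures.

84.26 °F

COP_R = T_C/(T_H − T_C) gives T_H − T_C = T_C/COP.
With T_C = 281.48 K, T_H = 281.48 × (1 + 1/13.6) = 302.18 K.
Converting, 302.18 K = 84.26°F.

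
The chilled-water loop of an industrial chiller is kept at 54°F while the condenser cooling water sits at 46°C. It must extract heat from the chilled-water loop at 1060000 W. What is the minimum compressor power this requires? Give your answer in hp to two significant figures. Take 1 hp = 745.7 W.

In absolute terms T_C = 285.37 K and T_H = 319.15 K, so ΔT = 33.78 K.
COP_Carnot = T_C/ΔT = 285.37/33.78 = 8.449.
Ẇ_min = Q̇/COP_Carnot = 1060000/8.449 = 125500 W = 168.3 hp.

170 hp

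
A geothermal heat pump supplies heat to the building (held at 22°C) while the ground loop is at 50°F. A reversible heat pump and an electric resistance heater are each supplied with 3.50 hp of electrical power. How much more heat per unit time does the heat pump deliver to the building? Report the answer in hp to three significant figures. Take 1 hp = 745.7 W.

In absolute terms T_C = 283.15 K and T_H = 295.15 K, so ΔT = 12.00 K.
COP_Carnot = T_H/ΔT = 295.15/12.00 = 24.60.
The heat pump delivers Q̇_H = COP × Ẇ = 86.09 hp; the resistance heater delivers Ẇ = 3.500 hp.
Extra = (COP − 1)·Ẇ = 82.59 hp.

82.6 hp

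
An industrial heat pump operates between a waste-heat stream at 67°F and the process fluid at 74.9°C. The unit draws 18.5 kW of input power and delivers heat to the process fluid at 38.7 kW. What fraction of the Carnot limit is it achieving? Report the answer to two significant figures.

COP_actual = Q̇_H/Ẇ = 38.70/18.50 = 2.092.
In absolute terms T_C = 292.59 K and T_H = 348.05 K, so ΔT = 55.46 K.
COP_Carnot = T_H/ΔT = 348.05/55.46 = 6.276.
η_II = COP_actual/COP_Carnot = 2.092/6.276 = 0.3333.

0.33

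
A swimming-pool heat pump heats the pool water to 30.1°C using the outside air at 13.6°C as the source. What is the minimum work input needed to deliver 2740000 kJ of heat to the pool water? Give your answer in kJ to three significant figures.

149000 kJ

In absolute terms T_C = 286.75 K and T_H = 303.25 K, so ΔT = 16.50 K.
The reversible limit is COP_HP = T_H/ΔT = 18.38, so W_min = Q_H/COP = Q_H·ΔT/T_H.
W_min = 2740000 × 16.50/303.25 = 149100 kJ.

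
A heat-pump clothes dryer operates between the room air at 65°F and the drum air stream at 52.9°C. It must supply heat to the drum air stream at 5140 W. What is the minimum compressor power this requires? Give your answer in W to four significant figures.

In absolute terms T_C = 291.48 K and T_H = 326.05 K, so ΔT = 34.57 K.
COP_Carnot = T_H/ΔT = 326.05/34.57 = 9.432.
Ẇ_min = Q̇/COP_Carnot = 5140/9.432 = 544.9 W.

544.9 W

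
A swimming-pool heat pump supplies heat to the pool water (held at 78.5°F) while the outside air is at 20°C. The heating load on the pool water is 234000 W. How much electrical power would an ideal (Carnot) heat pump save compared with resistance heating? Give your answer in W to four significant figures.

In absolute terms T_C = 293.15 K and T_H = 298.98 K, so ΔT = 5.833 K.
COP_Carnot = T_H/ΔT = 298.98/5.833 = 51.25.
Resistance heating needs Ẇ_res = Q̇_H = 234000 W; the reversible heat pump needs only Ẇ_hp = Q̇_H/COP = 4565 W.
Saving = 234000 − 4565 = 229400 W.

229400 W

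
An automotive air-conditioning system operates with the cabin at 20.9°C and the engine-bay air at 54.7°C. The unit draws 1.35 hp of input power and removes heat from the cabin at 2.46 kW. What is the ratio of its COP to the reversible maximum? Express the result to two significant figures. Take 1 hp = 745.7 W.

Converting, Q̇_C = 2.460 kW = 3.299 hp, so COP_actual = Q̇_C/Ẇ = 3.299/1.350 = 2.444.
In absolute terms T_C = 294.05 K and T_H = 327.85 K, so ΔT = 33.80 K.
COP_Carnot = T_C/ΔT = 294.05/33.80 = 8.700.
η_II = COP_actual/COP_Carnot = 2.444/8.700 = 0.2809.

0.28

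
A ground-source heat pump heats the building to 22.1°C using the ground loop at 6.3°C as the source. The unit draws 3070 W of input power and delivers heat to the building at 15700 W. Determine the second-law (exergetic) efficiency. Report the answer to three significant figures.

0.274

COP_actual = Q̇_H/Ẇ = 15700/3070 = 5.114.
In absolute terms T_C = 279.45 K and T_H = 295.25 K, so ΔT = 15.80 K.
COP_Carnot = T_H/ΔT = 295.25/15.80 = 18.69.
η_II = COP_actual/COP_Carnot = 5.114/18.69 = 0.2737.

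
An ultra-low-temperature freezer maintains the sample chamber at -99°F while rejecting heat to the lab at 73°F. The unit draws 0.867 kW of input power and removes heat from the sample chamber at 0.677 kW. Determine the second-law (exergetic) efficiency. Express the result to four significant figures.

COP_actual = Q̇_C/Ẇ = 0.6770/0.8670 = 0.7809.
In absolute terms T_C = 200.37 K and T_H = 295.93 K, so ΔT = 95.56 K.
COP_Carnot = T_C/ΔT = 200.37/95.56 = 2.097.
η_II = COP_actual/COP_Carnot = 0.7809/2.097 = 0.3724.

0.3724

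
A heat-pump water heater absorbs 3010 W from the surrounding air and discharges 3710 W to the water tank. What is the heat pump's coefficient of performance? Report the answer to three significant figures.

5.30

The first law gives Q̇_H = Q̇_C + Ẇ, so the three rates are Q̇_C = 3010, Q̇_H = 3710, Ẇ = 700.0 W.
COP_HP = Q̇_H/Ẇ = 3710/700.0 = 5.300.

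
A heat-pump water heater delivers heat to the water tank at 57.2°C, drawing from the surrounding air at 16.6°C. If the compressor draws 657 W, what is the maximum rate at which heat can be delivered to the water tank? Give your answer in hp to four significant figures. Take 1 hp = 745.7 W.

In absolute terms T_C = 289.75 K and T_H = 330.35 K, so ΔT = 40.60 K.
COP_Carnot = T_H/ΔT = 330.35/40.60 = 8.137.
Q̇_max = COP_Carnot × Ẇ = 8.137 × 657.0 W = 5346 W = 7.169 hp.

7.169 hp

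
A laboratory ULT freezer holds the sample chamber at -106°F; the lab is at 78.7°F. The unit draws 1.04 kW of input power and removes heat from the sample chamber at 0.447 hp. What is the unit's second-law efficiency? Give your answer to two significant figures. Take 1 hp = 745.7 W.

Converting, Q̇_C = 0.4470 hp = 0.3333 kW, so COP_actual = Q̇_C/Ẇ = 0.3333/1.040 = 0.3205.
In absolute terms T_C = 196.48 K and T_H = 299.09 K, so ΔT = 102.6 K.
COP_Carnot = T_C/ΔT = 196.48/102.6 = 1.915.
η_II = COP_actual/COP_Carnot = 0.3205/1.915 = 0.1674.

0.17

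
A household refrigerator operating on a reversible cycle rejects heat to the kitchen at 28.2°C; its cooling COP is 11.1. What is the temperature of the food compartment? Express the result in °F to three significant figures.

37.9 °F

For a Carnot refrigerator COP_R = T_C/(T_H − T_C), so T_C = COP·T_H/(1 + COP).
With T_H = 301.35 K, T_C = 11.1 × 301.35/12.10 = 276.45 K.
Converting, 276.45 K = 37.93°F.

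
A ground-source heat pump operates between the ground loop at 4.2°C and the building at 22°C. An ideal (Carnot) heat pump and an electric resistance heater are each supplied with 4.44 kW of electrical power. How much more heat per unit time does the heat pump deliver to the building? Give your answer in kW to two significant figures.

In absolute terms T_C = 277.35 K and T_H = 295.15 K, so ΔT = 17.80 K.
COP_Carnot = T_H/ΔT = 295.15/17.80 = 16.58.
The heat pump delivers Q̇_H = COP × Ẇ = 73.62 kW; the resistance heater delivers Ẇ = 4.440 kW.
Extra = (COP − 1)·Ẇ = 69.18 kW.

69 kW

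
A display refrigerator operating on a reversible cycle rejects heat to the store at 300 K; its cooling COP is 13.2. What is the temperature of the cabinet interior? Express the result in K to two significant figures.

280 K

For a Carnot refrigerator COP_R = T_C/(T_H − T_C), so T_C = COP·T_H/(1 + COP).
With T_H = 300.00 K, T_C = 13.2 × 300.00/14.20 = 278.87 K.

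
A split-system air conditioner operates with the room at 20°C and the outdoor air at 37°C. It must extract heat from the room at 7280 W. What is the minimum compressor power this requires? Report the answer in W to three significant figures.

In absolute terms T_C = 293.15 K and T_H = 310.15 K, so ΔT = 17.00 K.
COP_Carnot = T_C/ΔT = 293.15/17.00 = 17.24.
Ẇ_min = Q̇/COP_Carnot = 7280/17.24 = 422.2 W.

422 W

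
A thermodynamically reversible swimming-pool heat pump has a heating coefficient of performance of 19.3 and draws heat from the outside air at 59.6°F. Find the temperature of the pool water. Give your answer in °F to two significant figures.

COP_HP = T_H/(T_H − T_C) rearranges to T_H = COP·T_C/(COP − 1).
With T_C = 288.48 K, T_H = 19.3 × 288.48/18.30 = 304.25 K.
Converting, 304.25 K = 87.98°F.

88 °F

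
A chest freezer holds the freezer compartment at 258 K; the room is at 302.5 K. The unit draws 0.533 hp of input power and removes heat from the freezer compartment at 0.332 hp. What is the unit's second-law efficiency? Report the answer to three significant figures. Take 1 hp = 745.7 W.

COP_actual = Q̇_C/Ẇ = 0.3320/0.5330 = 0.6229.
The reservoir spacing is ΔT = 302.5 − 258 = 44.50 K.
COP_Carnot = T_C/ΔT = 258.00/44.50 = 5.798.
η_II = COP_actual/COP_Carnot = 0.6229/5.798 = 0.1074.

0.107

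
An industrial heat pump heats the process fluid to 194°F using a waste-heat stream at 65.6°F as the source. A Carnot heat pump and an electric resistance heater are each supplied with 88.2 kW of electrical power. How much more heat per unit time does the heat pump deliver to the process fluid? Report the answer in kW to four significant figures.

360.8 kW

In absolute terms T_C = 291.82 K and T_H = 363.15 K, so ΔT = 71.33 K.
COP_Carnot = T_H/ΔT = 363.15/71.33 = 5.091.
The heat pump delivers Q̇_H = COP × Ẇ = 449.0 kW; the resistance heater delivers Ẇ = 88.20 kW.
Extra = (COP − 1)·Ẇ = 360.8 kW.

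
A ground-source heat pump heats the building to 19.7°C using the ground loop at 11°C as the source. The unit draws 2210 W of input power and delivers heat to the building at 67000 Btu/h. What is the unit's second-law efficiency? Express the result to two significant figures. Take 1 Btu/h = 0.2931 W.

Converting, Q̇_H = 67000 Btu/h = 19640 W, so COP_actual = Q̇_H/Ẇ = 19640/2210 = 8.886.
In absolute terms T_C = 284.15 K and T_H = 292.85 K, so ΔT = 8.700 K.
COP_Carnot = T_H/ΔT = 292.85/8.700 = 33.66.
η_II = COP_actual/COP_Carnot = 8.886/33.66 = 0.2640.

0.26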